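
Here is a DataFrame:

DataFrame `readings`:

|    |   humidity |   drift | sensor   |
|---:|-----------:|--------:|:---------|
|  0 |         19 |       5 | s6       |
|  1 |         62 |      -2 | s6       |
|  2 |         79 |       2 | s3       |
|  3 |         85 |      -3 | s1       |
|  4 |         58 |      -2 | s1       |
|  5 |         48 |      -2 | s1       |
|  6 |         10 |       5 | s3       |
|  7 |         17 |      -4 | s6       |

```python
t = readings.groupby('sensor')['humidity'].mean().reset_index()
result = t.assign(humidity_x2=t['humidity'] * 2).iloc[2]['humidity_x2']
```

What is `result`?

65.3333333333

group by sensor, mean of humidity:
sensor
s1    63.666667
s3    44.500000
s6    32.666667
Name: humidity, dtype: float64
reset_index():
  sensor   humidity
0     s1  63.666667
1     s3  44.500000
2     s6  32.666667
add column humidity_x2 = t['humidity'] * 2:
  sensor   humidity  humidity_x2
0     s1  63.666667   127.333333
1     s3  44.500000    89.000000
2     s6  32.666667    65.333333
Then the value at position 2, column 'humidity_x2': 65.3333333333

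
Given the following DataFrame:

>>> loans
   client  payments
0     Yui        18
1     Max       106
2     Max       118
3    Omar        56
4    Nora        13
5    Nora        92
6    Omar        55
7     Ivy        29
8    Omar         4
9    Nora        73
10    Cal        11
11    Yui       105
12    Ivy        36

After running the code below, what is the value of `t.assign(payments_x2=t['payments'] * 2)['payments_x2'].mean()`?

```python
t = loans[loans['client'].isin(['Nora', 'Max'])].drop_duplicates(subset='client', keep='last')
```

191.0

filter rows where client in ['Nora', 'Max']:
  client  payments
1    Max       106
2    Max       118
4   Nora        13
5   Nora        92
9   Nora        73
drop duplicate client (keep=last):
  client  payments
2    Max       118
9   Nora        73
add column payments_x2 = t['payments'] * 2:
  client  payments  payments_x2
2    Max       118          236
9   Nora        73          146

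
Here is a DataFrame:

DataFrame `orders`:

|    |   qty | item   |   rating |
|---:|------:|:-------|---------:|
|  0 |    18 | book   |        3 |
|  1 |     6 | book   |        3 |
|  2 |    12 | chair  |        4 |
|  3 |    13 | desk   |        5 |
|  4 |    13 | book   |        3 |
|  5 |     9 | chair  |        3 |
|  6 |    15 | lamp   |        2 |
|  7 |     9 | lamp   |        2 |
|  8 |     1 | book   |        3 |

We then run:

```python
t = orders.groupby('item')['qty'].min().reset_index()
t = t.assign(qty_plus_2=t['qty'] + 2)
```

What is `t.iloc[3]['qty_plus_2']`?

11

group by item, min of qty:
item
book      1
chair     9
desk     13
lamp      9
Name: qty, dtype: int64
reset_index():
    item  qty
0   book    1
1  chair    9
2   desk   13
3   lamp    9
add column qty_plus_2 = t['qty'] + 2:
    item  qty  qty_plus_2
0   book    1           3
1  chair    9          11
2   desk   13          15
3   lamp    9          11
Hence 11.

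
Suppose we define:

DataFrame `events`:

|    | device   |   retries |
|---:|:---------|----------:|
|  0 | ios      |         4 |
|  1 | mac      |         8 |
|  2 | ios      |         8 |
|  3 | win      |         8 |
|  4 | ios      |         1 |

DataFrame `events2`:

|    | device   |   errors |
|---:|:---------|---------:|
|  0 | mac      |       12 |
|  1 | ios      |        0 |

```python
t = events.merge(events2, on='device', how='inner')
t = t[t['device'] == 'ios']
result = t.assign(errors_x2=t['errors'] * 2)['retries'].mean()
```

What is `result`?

merge on 'device' (how='inner') → 4 rows:
  device  retries  errors
0    ios        4       0
1    mac        8      12
2    ios        8       0
3    ios        1       0
filter rows where device == 'ios':
  device  retries  errors
0    ios        4       0
2    ios        8       0
3    ios        1       0
add column errors_x2 = t['errors'] * 2:
  device  retries  errors  errors_x2
0    ios        4       0          0
2    ios        8       0          0
3    ios        1       0          0
Hence 4.33333333333.

4.33333333333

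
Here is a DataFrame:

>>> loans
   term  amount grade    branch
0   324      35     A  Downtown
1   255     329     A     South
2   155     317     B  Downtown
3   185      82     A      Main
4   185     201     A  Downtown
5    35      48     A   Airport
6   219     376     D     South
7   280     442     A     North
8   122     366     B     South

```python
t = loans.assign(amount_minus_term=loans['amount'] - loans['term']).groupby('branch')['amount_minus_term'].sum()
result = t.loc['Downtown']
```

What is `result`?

-111

add column amount_minus_term = loans['amount'] - loans['term']:
   term  amount grade    branch  amount_minus_term
0   324      35     A  Downtown               -289
1   255     329     A     South                 74
2   155     317     B  Downtown                162
3   185      82     A      Main               -103
4   185     201     A  Downtown                 16
5    35      48     A   Airport                 13
6   219     376     D     South                157
7   280     442     A     North                162
8   122     366     B     South                244
group by branch, sum of amount_minus_term:
branch
Airport      13
Downtown   -111
Main       -103
North       162
South       475
Name: amount_minus_term, dtype: int64
Taking the value at index 'Downtown' gives -111.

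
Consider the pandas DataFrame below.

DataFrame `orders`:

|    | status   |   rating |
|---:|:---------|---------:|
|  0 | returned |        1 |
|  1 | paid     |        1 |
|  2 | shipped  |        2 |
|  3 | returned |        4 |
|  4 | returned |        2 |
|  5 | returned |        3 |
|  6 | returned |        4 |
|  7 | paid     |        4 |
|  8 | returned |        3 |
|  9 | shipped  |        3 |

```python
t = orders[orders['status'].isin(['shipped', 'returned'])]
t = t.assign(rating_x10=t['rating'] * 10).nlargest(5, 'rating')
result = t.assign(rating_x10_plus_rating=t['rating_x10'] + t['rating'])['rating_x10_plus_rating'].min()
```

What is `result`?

filter rows where status in ['shipped', 'returned']:
     status  rating
0  returned       1
2   shipped       2
3  returned       4
4  returned       2
5  returned       3
6  returned       4
8  returned       3
9   shipped       3
add column rating_x10 = t['rating'] * 10:
     status  rating  rating_x10
0  returned       1          10
2   shipped       2          20
3  returned       4          40
4  returned       2          20
5  returned       3          30
6  returned       4          40
8  returned       3          30
9   shipped       3          30
take 5 rows with largest rating:
     status  rating  rating_x10
3  returned       4          40
6  returned       4          40
5  returned       3          30
8  returned       3          30
9   shipped       3          30
add column rating_x10_plus_rating = t['rating_x10'] + t['rating']:
     status  rating  rating_x10  rating_x10_plus_rating
3  returned       4          40                      44
6  returned       4          40                      44
5  returned       3          30                      33
8  returned       3          30                      33
9   shipped       3          30                      33
Taking the min of column 'rating_x10_plus_rating' gives 33.

33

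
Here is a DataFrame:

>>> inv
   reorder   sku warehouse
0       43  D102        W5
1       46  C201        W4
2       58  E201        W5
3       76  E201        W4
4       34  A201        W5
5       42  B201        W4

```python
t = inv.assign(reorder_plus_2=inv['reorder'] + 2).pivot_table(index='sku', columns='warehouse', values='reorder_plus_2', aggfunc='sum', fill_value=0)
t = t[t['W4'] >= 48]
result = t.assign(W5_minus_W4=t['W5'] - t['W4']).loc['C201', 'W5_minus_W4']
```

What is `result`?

-48

add column reorder_plus_2 = inv['reorder'] + 2:
   reorder   sku warehouse  reorder_plus_2
0       43  D102        W5              45
1       46  C201        W4              48
2       58  E201        W5              60
3       76  E201        W4              78
4       34  A201        W5              36
5       42  B201        W4              44
pivot: rows=sku, cols=warehouse, sum(reorder_plus_2):
warehouse  W4  W5
sku              
A201        0  36
B201       44   0
C201       48   0
D102        0  45
E201       78  60
filter rows where W4 >= 48:
warehouse  W4  W5
sku              
C201       48   0
E201       78  60
add column W5_minus_W4 = t['W5'] - t['W4']:
warehouse  W4  W5  W5_minus_W4
sku                           
C201       48   0          -48
E201       78  60          -18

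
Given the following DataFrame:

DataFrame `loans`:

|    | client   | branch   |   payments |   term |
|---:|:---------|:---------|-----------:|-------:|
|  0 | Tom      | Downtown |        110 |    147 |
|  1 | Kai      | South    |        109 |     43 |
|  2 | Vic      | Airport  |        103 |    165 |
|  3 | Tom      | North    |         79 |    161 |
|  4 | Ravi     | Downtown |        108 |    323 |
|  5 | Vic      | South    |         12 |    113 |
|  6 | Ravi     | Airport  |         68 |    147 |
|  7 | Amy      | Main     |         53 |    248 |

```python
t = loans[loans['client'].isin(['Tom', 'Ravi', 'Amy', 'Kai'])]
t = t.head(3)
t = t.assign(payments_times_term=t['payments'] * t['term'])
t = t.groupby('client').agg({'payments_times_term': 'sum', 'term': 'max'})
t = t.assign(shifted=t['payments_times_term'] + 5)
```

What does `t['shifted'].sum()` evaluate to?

filter rows where client in ['Tom', 'Ravi', 'Amy', 'Kai']:
  client    branch  payments  term
0    Tom  Downtown       110   147
1    Kai     South       109    43
3    Tom     North        79   161
4   Ravi  Downtown       108   323
6   Ravi   Airport        68   147
7    Amy      Main        53   248
take first 3 rows:
  client    branch  payments  term
0    Tom  Downtown       110   147
1    Kai     South       109    43
3    Tom     North        79   161
add column payments_times_term = t['payments'] * t['term']:
  client    branch  payments  term  payments_times_term
0    Tom  Downtown       110   147                16170
1    Kai     South       109    43                 4687
3    Tom     North        79   161                12719
group by client: sum(payments_times_term), max(term):
        payments_times_term  term
client                           
Kai                    4687    43
Tom                   28889   161
add column shifted = t['payments_times_term'] + 5:
        payments_times_term  term  shifted
client                                    
Kai                    4687    43     4692
Tom                   28889   161    28894
Hence 33586.

33586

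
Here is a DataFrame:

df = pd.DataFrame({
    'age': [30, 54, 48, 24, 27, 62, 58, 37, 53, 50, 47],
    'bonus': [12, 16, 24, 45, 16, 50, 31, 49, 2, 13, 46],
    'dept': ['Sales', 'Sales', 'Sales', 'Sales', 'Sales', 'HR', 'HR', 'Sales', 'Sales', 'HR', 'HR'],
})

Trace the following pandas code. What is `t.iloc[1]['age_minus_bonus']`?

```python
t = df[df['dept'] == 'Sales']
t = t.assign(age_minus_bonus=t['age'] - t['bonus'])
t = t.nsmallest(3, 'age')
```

11

filter rows where dept == 'Sales':
   age  bonus   dept
0   30     12  Sales
1   54     16  Sales
2   48     24  Sales
3   24     45  Sales
4   27     16  Sales
7   37     49  Sales
8   53      2  Sales
add column age_minus_bonus = t['age'] - t['bonus']:
   age  bonus   dept  age_minus_bonus
0   30     12  Sales               18
1   54     16  Sales               38
2   48     24  Sales               24
3   24     45  Sales              -21
4   27     16  Sales               11
7   37     49  Sales              -12
8   53      2  Sales               51
take 3 rows with smallest age:
   age  bonus   dept  age_minus_bonus
3   24     45  Sales              -21
4   27     16  Sales               11
0   30     12  Sales               18
Then the value at position 1, column 'age_minus_bonus': 11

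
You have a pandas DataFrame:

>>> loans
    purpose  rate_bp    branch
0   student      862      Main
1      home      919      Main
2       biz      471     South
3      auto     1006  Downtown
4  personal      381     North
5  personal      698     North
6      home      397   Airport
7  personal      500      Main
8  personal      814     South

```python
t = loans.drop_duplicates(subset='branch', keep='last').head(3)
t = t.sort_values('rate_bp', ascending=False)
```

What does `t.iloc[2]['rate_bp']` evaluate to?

drop duplicate branch (keep=last):
    purpose  rate_bp    branch
3      auto     1006  Downtown
5  personal      698     North
6      home      397   Airport
7  personal      500      Main
8  personal      814     South
take first 3 rows:
    purpose  rate_bp    branch
3      auto     1006  Downtown
5  personal      698     North
6      home      397   Airport
sort by rate_bp descending:
    purpose  rate_bp    branch
3      auto     1006  Downtown
5  personal      698     North
6      home      397   Airport

397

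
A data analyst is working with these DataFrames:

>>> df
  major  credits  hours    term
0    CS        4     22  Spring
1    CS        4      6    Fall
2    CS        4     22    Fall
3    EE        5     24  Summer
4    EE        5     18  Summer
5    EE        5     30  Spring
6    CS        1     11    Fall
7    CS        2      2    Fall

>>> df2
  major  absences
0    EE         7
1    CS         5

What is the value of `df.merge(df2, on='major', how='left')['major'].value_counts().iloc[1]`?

3

merge on 'major' (how='left') → 8 rows:
  major  credits  hours    term  absences
0    CS        4     22  Spring         5
1    CS        4      6    Fall         5
2    CS        4     22    Fall         5
3    EE        5     24  Summer         7
4    EE        5     18  Summer         7
5    EE        5     30  Spring         7
6    CS        1     11    Fall         5
7    CS        2      2    Fall         5
value_counts of major:
major
CS    5
EE    3
Name: count, dtype: int64
Hence 3.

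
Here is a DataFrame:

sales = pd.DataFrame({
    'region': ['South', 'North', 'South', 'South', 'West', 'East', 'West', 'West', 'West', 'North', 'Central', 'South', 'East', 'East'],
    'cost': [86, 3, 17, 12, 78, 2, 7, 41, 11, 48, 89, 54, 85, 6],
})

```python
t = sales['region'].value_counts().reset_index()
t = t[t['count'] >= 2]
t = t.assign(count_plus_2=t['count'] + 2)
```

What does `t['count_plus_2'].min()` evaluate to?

value_counts of region:
region
South      4
West       4
East       3
North      2
Central    1
Name: count, dtype: int64
reset_index():
    region  count
0    South      4
1     West      4
2     East      3
3    North      2
4  Central      1
filter rows where count >= 2:
  region  count
0  South      4
1   West      4
2   East      3
3  North      2
add column count_plus_2 = t['count'] + 2:
  region  count  count_plus_2
0  South      4             6
1   West      4             6
2   East      3             5
3  North      2             4

4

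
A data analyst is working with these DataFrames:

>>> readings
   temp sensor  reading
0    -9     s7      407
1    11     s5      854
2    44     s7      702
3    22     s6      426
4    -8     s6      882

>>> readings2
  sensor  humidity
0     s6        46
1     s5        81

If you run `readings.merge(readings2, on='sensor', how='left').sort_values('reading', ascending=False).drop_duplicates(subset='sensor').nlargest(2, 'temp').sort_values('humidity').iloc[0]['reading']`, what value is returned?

854

merge on 'sensor' (how='left') → 5 rows:
   temp sensor  reading  humidity
0    -9     s7      407       NaN
1    11     s5      854      81.0
2    44     s7      702       NaN
3    22     s6      426      46.0
4    -8     s6      882      46.0
sort by reading descending:
   temp sensor  reading  humidity
4    -8     s6      882      46.0
1    11     s5      854      81.0
2    44     s7      702       NaN
3    22     s6      426      46.0
0    -9     s7      407       NaN
drop duplicate sensor (keep=first):
   temp sensor  reading  humidity
4    -8     s6      882      46.0
1    11     s5      854      81.0
2    44     s7      702       NaN
take 2 rows with largest temp:
   temp sensor  reading  humidity
2    44     s7      702       NaN
1    11     s5      854      81.0
sort by humidity:
   temp sensor  reading  humidity
1    11     s5      854      81.0
2    44     s7      702       NaN
value at position 0, column 'reading' → 854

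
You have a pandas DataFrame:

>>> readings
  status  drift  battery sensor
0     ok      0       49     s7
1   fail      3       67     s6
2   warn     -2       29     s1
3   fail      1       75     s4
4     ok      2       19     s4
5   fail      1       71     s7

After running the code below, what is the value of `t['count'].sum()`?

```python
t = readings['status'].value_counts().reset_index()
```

value_counts of status:
status
fail    3
ok      2
warn    1
Name: count, dtype: int64
reset_index():
  status  count
0   fail      3
1     ok      2
2   warn      1
Then the sum of column 'count': 6

6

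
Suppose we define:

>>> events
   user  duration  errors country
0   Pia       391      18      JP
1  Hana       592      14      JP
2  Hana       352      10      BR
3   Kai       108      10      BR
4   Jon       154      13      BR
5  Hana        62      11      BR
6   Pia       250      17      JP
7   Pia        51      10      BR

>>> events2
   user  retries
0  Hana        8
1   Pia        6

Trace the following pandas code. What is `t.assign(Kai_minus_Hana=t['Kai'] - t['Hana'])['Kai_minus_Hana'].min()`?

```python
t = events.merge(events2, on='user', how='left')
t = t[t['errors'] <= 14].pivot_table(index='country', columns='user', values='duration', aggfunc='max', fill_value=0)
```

-592

merge on 'user' (how='left') → 8 rows:
   user  duration  errors country  retries
0   Pia       391      18      JP      6.0
1  Hana       592      14      JP      8.0
2  Hana       352      10      BR      8.0
3   Kai       108      10      BR      NaN
4   Jon       154      13      BR      NaN
5  Hana        62      11      BR      8.0
6   Pia       250      17      JP      6.0
7   Pia        51      10      BR      6.0
filter rows where errors <= 14:
   user  duration  errors country  retries
1  Hana       592      14      JP      8.0
2  Hana       352      10      BR      8.0
3   Kai       108      10      BR      NaN
4   Jon       154      13      BR      NaN
5  Hana        62      11      BR      8.0
7   Pia        51      10      BR      6.0
pivot: rows=country, cols=user, max(duration):
user     Hana  Jon  Kai  Pia
country                     
BR        352  154  108   51
JP        592    0    0    0
add column Kai_minus_Hana = t['Kai'] - t['Hana']:
user     Hana  Jon  Kai  Pia  Kai_minus_Hana
country                                     
BR        352  154  108   51            -244
JP        592    0    0    0            -592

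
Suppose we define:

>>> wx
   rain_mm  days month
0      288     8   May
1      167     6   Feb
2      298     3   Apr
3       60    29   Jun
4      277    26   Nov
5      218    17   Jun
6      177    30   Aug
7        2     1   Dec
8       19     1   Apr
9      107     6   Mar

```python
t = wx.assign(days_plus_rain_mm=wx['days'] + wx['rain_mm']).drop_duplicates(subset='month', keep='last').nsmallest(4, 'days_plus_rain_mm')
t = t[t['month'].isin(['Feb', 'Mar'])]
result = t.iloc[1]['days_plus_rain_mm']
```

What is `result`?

173

add column days_plus_rain_mm = wx['days'] + wx['rain_mm']:
   rain_mm  days month  days_plus_rain_mm
0      288     8   May                296
1      167     6   Feb                173
2      298     3   Apr                301
3       60    29   Jun                 89
4      277    26   Nov                303
5      218    17   Jun                235
6      177    30   Aug                207
7        2     1   Dec                  3
8       19     1   Apr                 20
9      107     6   Mar                113
drop duplicate month (keep=last):
   rain_mm  days month  days_plus_rain_mm
0      288     8   May                296
1      167     6   Feb                173
4      277    26   Nov                303
5      218    17   Jun                235
6      177    30   Aug                207
7        2     1   Dec                  3
8       19     1   Apr                 20
9      107     6   Mar                113
take 4 rows with smallest days_plus_rain_mm:
   rain_mm  days month  days_plus_rain_mm
7        2     1   Dec                  3
8       19     1   Apr                 20
9      107     6   Mar                113
1      167     6   Feb                173
filter rows where month in ['Feb', 'Mar']:
   rain_mm  days month  days_plus_rain_mm
9      107     6   Mar                113
1      167     6   Feb                173
Finally, value at position 1, column 'days_plus_rain_mm' = 173.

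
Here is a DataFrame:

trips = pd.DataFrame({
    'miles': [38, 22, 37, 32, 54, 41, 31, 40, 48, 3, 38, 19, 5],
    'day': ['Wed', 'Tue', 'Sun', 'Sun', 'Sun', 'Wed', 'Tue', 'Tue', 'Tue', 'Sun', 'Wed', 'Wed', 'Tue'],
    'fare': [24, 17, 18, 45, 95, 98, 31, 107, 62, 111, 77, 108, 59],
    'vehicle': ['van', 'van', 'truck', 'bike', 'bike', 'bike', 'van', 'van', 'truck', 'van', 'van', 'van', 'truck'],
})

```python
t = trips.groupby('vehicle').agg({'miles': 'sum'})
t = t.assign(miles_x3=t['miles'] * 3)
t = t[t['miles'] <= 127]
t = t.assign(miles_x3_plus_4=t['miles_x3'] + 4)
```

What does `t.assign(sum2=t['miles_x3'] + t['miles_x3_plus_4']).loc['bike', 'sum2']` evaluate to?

group by vehicle, sum of miles:
         miles
vehicle       
bike       127
truck       90
van        191
add column miles_x3 = t['miles'] * 3:
         miles  miles_x3
vehicle                 
bike       127       381
truck       90       270
van        191       573
filter rows where miles <= 127:
         miles  miles_x3
vehicle                 
bike       127       381
truck       90       270
add column miles_x3_plus_4 = t['miles_x3'] + 4:
         miles  miles_x3  miles_x3_plus_4
vehicle                                  
bike       127       381              385
truck       90       270              274
add column sum2 = t['miles_x3'] + t['miles_x3_plus_4']:
         miles  miles_x3  miles_x3_plus_4  sum2
vehicle                                        
bike       127       381              385   766
truck       90       270              274   544

766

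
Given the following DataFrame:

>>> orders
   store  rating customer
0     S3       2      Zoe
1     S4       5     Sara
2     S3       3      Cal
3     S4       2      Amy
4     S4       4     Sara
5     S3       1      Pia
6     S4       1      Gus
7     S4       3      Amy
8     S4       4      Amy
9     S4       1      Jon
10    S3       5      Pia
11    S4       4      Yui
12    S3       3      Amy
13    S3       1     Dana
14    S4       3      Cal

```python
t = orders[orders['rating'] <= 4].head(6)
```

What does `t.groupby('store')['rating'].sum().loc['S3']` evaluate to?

filter rows where rating <= 4:
   store  rating customer
0     S3       2      Zoe
2     S3       3      Cal
3     S4       2      Amy
4     S4       4     Sara
5     S3       1      Pia
6     S4       1      Gus
7     S4       3      Amy
8     S4       4      Amy
9     S4       1      Jon
11    S4       4      Yui
12    S3       3      Amy
13    S3       1     Dana
14    S4       3      Cal
take first 6 rows:
  store  rating customer
0    S3       2      Zoe
2    S3       3      Cal
3    S4       2      Amy
4    S4       4     Sara
5    S3       1      Pia
6    S4       1      Gus
group by store, sum of rating:
store
S3    6
S4    7
Name: rating, dtype: int64
Reading off the value at index 'S3', we get 6.

6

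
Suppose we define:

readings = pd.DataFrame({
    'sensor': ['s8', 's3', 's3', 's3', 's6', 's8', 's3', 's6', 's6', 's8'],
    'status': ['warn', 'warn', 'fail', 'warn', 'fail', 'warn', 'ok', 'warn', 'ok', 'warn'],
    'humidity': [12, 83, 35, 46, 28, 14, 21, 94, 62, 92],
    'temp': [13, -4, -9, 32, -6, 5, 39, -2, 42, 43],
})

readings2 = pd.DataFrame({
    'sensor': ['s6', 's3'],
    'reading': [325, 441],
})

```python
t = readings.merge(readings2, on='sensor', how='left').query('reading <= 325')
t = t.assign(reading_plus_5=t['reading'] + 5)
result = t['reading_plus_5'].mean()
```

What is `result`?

merge on 'sensor' (how='left') → 10 rows:
  sensor status  humidity  temp  reading
0     s8   warn        12    13      NaN
1     s3   warn        83    -4    441.0
2     s3   fail        35    -9    441.0
3     s3   warn        46    32    441.0
4     s6   fail        28    -6    325.0
5     s8   warn        14     5      NaN
6     s3     ok        21    39    441.0
7     s6   warn        94    -2    325.0
8     s6     ok        62    42    325.0
9     s8   warn        92    43      NaN
filter rows where reading <= 325:
  sensor status  humidity  temp  reading
4     s6   fail        28    -6    325.0
7     s6   warn        94    -2    325.0
8     s6     ok        62    42    325.0
add column reading_plus_5 = t['reading'] + 5:
  sensor status  humidity  temp  reading  reading_plus_5
4     s6   fail        28    -6    325.0           330.0
7     s6   warn        94    -2    325.0           330.0
8     s6     ok        62    42    325.0           330.0
Hence 330.0.

330.0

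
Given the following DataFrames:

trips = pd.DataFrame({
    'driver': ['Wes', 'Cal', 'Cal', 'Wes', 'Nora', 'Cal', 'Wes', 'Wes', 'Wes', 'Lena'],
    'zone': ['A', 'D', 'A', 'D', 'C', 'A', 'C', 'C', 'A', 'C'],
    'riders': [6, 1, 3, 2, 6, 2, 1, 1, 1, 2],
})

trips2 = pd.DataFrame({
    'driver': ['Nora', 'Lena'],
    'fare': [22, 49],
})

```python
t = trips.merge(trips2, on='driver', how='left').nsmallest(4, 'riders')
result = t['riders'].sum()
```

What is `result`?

merge on 'driver' (how='left') → 10 rows:
  driver zone  riders  fare
0    Wes    A       6   NaN
1    Cal    D       1   NaN
2    Cal    A       3   NaN
3    Wes    D       2   NaN
4   Nora    C       6  22.0
5    Cal    A       2   NaN
6    Wes    C       1   NaN
7    Wes    C       1   NaN
8    Wes    A       1   NaN
9   Lena    C       2  49.0
take 4 rows with smallest riders:
  driver zone  riders  fare
1    Cal    D       1   NaN
6    Wes    C       1   NaN
7    Wes    C       1   NaN
8    Wes    A       1   NaN
So sum() = 4.

4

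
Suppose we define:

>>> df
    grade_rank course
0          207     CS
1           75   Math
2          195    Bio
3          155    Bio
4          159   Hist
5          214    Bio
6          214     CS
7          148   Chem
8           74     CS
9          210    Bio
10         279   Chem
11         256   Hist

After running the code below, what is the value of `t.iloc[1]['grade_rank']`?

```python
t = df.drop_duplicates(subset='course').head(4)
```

75

drop duplicate course (keep=first):
   grade_rank course
0         207     CS
1          75   Math
2         195    Bio
4         159   Hist
7         148   Chem
take first 4 rows:
   grade_rank course
0         207     CS
1          75   Math
2         195    Bio
4         159   Hist
Reading off the value at position 1, column 'grade_rank', we get 75.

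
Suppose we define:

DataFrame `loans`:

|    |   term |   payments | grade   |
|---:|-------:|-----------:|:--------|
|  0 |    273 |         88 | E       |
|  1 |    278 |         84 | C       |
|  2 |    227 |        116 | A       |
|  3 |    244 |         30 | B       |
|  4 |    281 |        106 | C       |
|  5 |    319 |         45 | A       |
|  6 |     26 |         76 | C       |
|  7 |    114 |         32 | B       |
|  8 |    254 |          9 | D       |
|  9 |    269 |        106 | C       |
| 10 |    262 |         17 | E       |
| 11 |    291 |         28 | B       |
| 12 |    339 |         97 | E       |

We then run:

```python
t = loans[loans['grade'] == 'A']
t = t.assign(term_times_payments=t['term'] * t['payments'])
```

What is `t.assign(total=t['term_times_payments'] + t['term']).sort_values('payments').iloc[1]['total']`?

filter rows where grade == 'A':
   term  payments grade
2   227       116     A
5   319        45     A
add column term_times_payments = t['term'] * t['payments']:
   term  payments grade  term_times_payments
2   227       116     A                26332
5   319        45     A                14355
add column total = t['term_times_payments'] + t['term']:
   term  payments grade  term_times_payments  total
2   227       116     A                26332  26559
5   319        45     A                14355  14674
sort by payments:
   term  payments grade  term_times_payments  total
5   319        45     A                14355  14674
2   227       116     A                26332  26559
Finally, value at position 1, column 'total' = 26559.

26559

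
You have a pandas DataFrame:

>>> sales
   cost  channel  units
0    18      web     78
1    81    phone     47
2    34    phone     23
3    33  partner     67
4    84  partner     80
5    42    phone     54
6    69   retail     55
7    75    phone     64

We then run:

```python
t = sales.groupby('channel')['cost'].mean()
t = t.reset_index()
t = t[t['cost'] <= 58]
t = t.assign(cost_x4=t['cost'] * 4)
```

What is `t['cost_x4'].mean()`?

group by channel, mean of cost:
channel
partner    58.5
phone      58.0
retail     69.0
web        18.0
Name: cost, dtype: float64
reset_index():
   channel  cost
0  partner  58.5
1    phone  58.0
2   retail  69.0
3      web  18.0
filter rows where cost <= 58:
  channel  cost
1   phone  58.0
3     web  18.0
add column cost_x4 = t['cost'] * 4:
  channel  cost  cost_x4
1   phone  58.0    232.0
3     web  18.0     72.0
Reading off the mean of column 'cost_x4', we get 152.0.

152.0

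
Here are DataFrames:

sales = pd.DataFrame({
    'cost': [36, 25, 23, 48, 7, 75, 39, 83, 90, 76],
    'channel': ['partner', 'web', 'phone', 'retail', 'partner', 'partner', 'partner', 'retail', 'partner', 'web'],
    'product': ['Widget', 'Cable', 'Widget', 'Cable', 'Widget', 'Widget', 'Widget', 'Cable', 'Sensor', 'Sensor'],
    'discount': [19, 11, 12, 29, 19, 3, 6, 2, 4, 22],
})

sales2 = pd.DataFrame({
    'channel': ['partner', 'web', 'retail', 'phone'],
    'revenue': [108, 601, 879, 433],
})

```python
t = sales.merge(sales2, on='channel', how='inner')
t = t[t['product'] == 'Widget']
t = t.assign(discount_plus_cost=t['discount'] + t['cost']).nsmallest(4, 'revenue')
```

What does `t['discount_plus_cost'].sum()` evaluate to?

merge on 'channel' (how='inner') → 10 rows:
   cost  channel product  discount  revenue
0    36  partner  Widget        19      108
1    25      web   Cable        11      601
2    23    phone  Widget        12      433
3    48   retail   Cable        29      879
4     7  partner  Widget        19      108
5    75  partner  Widget         3      108
6    39  partner  Widget         6      108
7    83   retail   Cable         2      879
8    90  partner  Sensor         4      108
9    76      web  Sensor        22      601
filter rows where product == 'Widget':
   cost  channel product  discount  revenue
0    36  partner  Widget        19      108
2    23    phone  Widget        12      433
4     7  partner  Widget        19      108
5    75  partner  Widget         3      108
6    39  partner  Widget         6      108
add column discount_plus_cost = t['discount'] + t['cost']:
   cost  channel product  discount  revenue  discount_plus_cost
0    36  partner  Widget        19      108                  55
2    23    phone  Widget        12      433                  35
4     7  partner  Widget        19      108                  26
5    75  partner  Widget         3      108                  78
6    39  partner  Widget         6      108                  45
take 4 rows with smallest revenue:
   cost  channel product  discount  revenue  discount_plus_cost
0    36  partner  Widget        19      108                  55
4     7  partner  Widget        19      108                  26
5    75  partner  Widget         3      108                  78
6    39  partner  Widget         6      108                  45
The sum of column 'discount_plus_cost' is 204.

204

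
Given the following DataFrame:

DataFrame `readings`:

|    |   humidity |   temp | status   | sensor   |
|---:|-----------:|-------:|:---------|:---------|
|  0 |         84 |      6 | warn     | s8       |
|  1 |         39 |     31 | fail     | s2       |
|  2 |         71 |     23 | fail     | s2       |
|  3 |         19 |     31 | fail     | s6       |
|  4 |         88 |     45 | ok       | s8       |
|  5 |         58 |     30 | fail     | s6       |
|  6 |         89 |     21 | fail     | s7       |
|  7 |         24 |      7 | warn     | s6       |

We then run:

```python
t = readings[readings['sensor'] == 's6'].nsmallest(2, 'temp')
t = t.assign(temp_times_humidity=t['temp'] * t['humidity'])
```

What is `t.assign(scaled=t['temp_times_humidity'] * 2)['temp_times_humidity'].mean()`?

954.0

filter rows where sensor == 's6':
   humidity  temp status sensor
3        19    31   fail     s6
5        58    30   fail     s6
7        24     7   warn     s6
take 2 rows with smallest temp:
   humidity  temp status sensor
7        24     7   warn     s6
5        58    30   fail     s6
add column temp_times_humidity = t['temp'] * t['humidity']:
   humidity  temp status sensor  temp_times_humidity
7        24     7   warn     s6                  168
5        58    30   fail     s6                 1740
add column scaled = t['temp_times_humidity'] * 2:
   humidity  temp status sensor  temp_times_humidity  scaled
7        24     7   warn     s6                  168     336
5        58    30   fail     s6                 1740    3480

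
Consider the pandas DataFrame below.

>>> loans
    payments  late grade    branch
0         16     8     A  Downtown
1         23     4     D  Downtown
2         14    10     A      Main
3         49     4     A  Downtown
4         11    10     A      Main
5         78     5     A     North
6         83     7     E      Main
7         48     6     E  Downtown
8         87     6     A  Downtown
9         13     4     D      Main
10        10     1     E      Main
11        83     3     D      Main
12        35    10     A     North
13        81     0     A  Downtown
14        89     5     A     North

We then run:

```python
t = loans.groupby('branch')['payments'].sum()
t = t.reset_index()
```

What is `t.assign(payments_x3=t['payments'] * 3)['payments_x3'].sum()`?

2160

group by branch, sum of payments:
branch
Downtown    304
Main        214
North       202
Name: payments, dtype: int64
reset_index():
     branch  payments
0  Downtown       304
1      Main       214
2     North       202
add column payments_x3 = t['payments'] * 3:
     branch  payments  payments_x3
0  Downtown       304          912
1      Main       214          642
2     North       202          606
sum of column 'payments_x3' → 2160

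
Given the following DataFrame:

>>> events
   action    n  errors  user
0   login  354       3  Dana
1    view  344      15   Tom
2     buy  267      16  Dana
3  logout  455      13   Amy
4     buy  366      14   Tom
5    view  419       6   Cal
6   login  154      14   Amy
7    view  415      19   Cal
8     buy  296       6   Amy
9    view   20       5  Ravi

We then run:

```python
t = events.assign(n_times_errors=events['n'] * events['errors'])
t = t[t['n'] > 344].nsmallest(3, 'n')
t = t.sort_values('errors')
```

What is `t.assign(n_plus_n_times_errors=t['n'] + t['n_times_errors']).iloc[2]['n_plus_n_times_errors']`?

add column n_times_errors = events['n'] * events['errors']:
   action    n  errors  user  n_times_errors
0   login  354       3  Dana            1062
1    view  344      15   Tom            5160
2     buy  267      16  Dana            4272
3  logout  455      13   Amy            5915
4     buy  366      14   Tom            5124
5    view  419       6   Cal            2514
6   login  154      14   Amy            2156
7    view  415      19   Cal            7885
8     buy  296       6   Amy            1776
9    view   20       5  Ravi             100
filter rows where n > 344:
   action    n  errors  user  n_times_errors
0   login  354       3  Dana            1062
3  logout  455      13   Amy            5915
4     buy  366      14   Tom            5124
5    view  419       6   Cal            2514
7    view  415      19   Cal            7885
take 3 rows with smallest n:
  action    n  errors  user  n_times_errors
0  login  354       3  Dana            1062
4    buy  366      14   Tom            5124
7   view  415      19   Cal            7885
sort by errors:
  action    n  errors  user  n_times_errors
0  login  354       3  Dana            1062
4    buy  366      14   Tom            5124
7   view  415      19   Cal            7885
add column n_plus_n_times_errors = t['n'] + t['n_times_errors']:
  action    n  errors  user  n_times_errors  n_plus_n_times_errors
0  login  354       3  Dana            1062                   1416
4    buy  366      14   Tom            5124                   5490
7   view  415      19   Cal            7885                   8300
So iloc[2]['n_plus_n_times_errors'] = 8300.

8300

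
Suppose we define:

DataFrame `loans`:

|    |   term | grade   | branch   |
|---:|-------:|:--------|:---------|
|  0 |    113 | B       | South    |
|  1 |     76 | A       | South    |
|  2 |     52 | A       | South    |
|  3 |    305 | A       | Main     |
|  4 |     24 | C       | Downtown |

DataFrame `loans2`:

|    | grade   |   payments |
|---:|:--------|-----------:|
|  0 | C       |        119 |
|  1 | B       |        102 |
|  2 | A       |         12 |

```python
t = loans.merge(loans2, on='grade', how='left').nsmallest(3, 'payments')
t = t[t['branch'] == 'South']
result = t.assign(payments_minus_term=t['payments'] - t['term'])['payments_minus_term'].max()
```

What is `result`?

merge on 'grade' (how='left') → 5 rows:
   term grade    branch  payments
0   113     B     South       102
1    76     A     South        12
2    52     A     South        12
3   305     A      Main        12
4    24     C  Downtown       119
take 3 rows with smallest payments:
   term grade branch  payments
1    76     A  South        12
2    52     A  South        12
3   305     A   Main        12
filter rows where branch == 'South':
   term grade branch  payments
1    76     A  South        12
2    52     A  South        12
add column payments_minus_term = t['payments'] - t['term']:
   term grade branch  payments  payments_minus_term
1    76     A  South        12                  -64
2    52     A  South        12                  -40

-40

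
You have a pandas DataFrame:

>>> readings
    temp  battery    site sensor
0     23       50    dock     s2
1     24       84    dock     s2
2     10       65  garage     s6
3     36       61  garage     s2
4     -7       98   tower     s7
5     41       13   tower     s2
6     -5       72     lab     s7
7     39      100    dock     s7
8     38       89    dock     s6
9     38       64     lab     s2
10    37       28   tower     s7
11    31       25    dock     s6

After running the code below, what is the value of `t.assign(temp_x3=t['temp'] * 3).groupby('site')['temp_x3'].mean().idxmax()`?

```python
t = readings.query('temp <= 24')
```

filter rows where temp <= 24:
   temp  battery    site sensor
0    23       50    dock     s2
1    24       84    dock     s2
2    10       65  garage     s6
4    -7       98   tower     s7
6    -5       72     lab     s7
add column temp_x3 = t['temp'] * 3:
   temp  battery    site sensor  temp_x3
0    23       50    dock     s2       69
1    24       84    dock     s2       72
2    10       65  garage     s6       30
4    -7       98   tower     s7      -21
6    -5       72     lab     s7      -15
group by site, mean of temp_x3:
site
dock      70.5
garage    30.0
lab      -15.0
tower    -21.0
Name: temp_x3, dtype: float64
So idxmax() = dock.

dock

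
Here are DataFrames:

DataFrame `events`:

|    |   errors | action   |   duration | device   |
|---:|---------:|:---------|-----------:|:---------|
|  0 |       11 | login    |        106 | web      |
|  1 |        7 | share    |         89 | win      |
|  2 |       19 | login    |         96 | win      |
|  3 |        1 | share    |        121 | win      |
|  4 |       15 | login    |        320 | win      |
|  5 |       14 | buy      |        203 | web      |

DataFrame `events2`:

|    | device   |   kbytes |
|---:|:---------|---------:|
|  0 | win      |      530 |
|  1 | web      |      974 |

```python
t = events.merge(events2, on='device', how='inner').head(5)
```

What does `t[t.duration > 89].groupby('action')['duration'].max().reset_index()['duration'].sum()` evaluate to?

441

merge on 'device' (how='inner') → 6 rows:
   errors action  duration device  kbytes
0      11  login       106    web     974
1       7  share        89    win     530
2      19  login        96    win     530
3       1  share       121    win     530
4      15  login       320    win     530
5      14    buy       203    web     974
take first 5 rows:
   errors action  duration device  kbytes
0      11  login       106    web     974
1       7  share        89    win     530
2      19  login        96    win     530
3       1  share       121    win     530
4      15  login       320    win     530
filter rows where duration > 89:
   errors action  duration device  kbytes
0      11  login       106    web     974
2      19  login        96    win     530
3       1  share       121    win     530
4      15  login       320    win     530
group by action, max of duration:
action
login    320
share    121
Name: duration, dtype: int64
reset_index():
  action  duration
0  login       320
1  share       121
Then the sum of column 'duration': 441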